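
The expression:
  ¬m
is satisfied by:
  {m: False}


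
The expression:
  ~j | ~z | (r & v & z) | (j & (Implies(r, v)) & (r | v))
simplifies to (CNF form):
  v | ~j | ~z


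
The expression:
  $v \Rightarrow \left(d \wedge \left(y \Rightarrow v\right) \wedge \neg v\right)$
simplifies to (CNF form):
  $\neg v$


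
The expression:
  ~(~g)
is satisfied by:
  {g: True}


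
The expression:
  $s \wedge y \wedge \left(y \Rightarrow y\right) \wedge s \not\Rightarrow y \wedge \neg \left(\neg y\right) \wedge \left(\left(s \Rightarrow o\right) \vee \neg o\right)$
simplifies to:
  $\text{False}$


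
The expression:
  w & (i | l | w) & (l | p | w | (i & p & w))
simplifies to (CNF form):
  w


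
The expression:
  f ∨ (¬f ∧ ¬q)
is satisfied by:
  {f: True, q: False}
  {q: False, f: False}
  {q: True, f: True}


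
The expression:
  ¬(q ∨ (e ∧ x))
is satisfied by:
  {q: False, e: False, x: False}
  {x: True, q: False, e: False}
  {e: True, q: False, x: False}


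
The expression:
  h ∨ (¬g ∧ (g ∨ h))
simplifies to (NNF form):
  h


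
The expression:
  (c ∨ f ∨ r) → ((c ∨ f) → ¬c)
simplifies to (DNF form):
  ¬c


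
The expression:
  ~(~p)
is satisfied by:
  {p: True}


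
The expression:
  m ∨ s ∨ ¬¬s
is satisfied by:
  {m: True, s: True}
  {m: True, s: False}
  {s: True, m: False}


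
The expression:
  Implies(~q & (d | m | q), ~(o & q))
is always true.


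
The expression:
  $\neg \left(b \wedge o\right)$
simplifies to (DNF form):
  $\neg b \vee \neg o$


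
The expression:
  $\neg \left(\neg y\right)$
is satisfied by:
  {y: True}


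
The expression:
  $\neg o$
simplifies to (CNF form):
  $\neg o$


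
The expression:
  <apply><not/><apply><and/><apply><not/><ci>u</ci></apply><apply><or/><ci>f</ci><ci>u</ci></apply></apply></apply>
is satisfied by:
  {u: True, f: False}
  {f: False, u: False}
  {f: True, u: True}


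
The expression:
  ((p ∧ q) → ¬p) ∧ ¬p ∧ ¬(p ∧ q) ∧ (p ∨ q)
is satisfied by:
  {q: True, p: False}


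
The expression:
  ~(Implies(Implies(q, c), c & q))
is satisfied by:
  {q: False}


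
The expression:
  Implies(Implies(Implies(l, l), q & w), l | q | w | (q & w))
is always true.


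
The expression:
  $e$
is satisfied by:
  {e: True}


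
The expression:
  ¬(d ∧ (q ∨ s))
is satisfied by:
  {q: False, d: False, s: False}
  {s: True, q: False, d: False}
  {q: True, s: False, d: False}
  {s: True, q: True, d: False}
  {d: True, s: False, q: False}


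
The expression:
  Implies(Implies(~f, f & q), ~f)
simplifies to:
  ~f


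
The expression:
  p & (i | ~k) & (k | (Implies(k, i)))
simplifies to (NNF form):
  p & (i | ~k)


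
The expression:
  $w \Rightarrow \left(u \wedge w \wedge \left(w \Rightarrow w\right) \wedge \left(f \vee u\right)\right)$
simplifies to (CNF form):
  $u \vee \neg w$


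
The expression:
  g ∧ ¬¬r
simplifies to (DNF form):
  g ∧ r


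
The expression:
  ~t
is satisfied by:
  {t: False}


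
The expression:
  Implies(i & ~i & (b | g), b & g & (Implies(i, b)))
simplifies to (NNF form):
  True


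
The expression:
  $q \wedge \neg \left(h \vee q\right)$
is never true.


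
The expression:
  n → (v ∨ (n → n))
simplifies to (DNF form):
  True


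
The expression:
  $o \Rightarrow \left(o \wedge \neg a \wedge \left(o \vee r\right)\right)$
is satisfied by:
  {o: False, a: False}
  {a: True, o: False}
  {o: True, a: False}


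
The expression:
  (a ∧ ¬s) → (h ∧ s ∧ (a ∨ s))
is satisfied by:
  {s: True, a: False}
  {a: False, s: False}
  {a: True, s: True}


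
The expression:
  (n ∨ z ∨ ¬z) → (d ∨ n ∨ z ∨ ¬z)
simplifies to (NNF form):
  True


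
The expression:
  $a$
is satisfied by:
  {a: True}


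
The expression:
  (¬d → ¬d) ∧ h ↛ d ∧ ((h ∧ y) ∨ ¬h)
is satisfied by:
  {h: True, y: True, d: False}


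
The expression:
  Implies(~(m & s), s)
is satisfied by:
  {s: True}


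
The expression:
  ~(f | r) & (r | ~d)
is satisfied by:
  {d: False, r: False, f: False}


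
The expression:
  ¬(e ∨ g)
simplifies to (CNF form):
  ¬e ∧ ¬g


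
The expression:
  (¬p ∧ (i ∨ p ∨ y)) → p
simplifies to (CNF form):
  (p ∨ ¬i) ∧ (p ∨ ¬y)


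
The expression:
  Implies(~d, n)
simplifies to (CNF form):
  d | n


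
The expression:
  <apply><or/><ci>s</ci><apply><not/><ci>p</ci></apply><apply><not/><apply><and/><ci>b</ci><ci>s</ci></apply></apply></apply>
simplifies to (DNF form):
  <true/>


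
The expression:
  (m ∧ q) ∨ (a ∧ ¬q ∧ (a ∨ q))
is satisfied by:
  {m: True, a: True, q: False}
  {a: True, q: False, m: False}
  {q: True, m: True, a: True}
  {q: True, m: True, a: False}


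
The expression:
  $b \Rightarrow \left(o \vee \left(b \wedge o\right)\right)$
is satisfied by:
  {o: True, b: False}
  {b: False, o: False}
  {b: True, o: True}


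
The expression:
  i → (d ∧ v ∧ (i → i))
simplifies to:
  (d ∧ v) ∨ ¬i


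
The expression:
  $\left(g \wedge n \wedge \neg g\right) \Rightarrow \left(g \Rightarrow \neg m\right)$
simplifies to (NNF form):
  $\text{True}$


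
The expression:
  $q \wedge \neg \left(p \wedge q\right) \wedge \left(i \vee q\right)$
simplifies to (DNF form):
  $q \wedge \neg p$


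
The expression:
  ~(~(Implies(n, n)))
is always true.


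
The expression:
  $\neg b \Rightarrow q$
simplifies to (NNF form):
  $b \vee q$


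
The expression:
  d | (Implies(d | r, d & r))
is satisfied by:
  {d: True, r: False}
  {r: False, d: False}
  {r: True, d: True}


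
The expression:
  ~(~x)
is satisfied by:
  {x: True}


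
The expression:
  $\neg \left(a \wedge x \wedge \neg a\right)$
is always true.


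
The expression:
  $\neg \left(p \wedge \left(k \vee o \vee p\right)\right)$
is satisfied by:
  {p: False}


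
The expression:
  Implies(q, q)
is always true.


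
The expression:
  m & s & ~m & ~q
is never true.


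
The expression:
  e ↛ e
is never true.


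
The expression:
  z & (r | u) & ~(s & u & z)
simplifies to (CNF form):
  z & (r | u) & (~s | ~u)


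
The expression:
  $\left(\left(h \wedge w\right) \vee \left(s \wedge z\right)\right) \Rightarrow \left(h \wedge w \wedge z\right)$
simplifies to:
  $\left(z \wedge \neg s\right) \vee \left(\neg h \wedge \neg z\right) \vee \left(\neg w \wedge \neg z\right) \vee \left(h \wedge w \wedge z\right)$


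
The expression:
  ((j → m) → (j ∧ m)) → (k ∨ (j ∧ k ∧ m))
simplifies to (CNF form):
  k ∨ ¬j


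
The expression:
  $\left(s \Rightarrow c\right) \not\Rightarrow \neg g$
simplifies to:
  $g \wedge \left(c \vee \neg s\right)$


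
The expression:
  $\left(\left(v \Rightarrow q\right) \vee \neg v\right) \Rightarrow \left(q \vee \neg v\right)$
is always true.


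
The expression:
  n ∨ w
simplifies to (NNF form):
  n ∨ w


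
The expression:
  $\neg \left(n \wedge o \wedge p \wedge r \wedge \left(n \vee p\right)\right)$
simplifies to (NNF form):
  $\neg n \vee \neg o \vee \neg p \vee \neg r$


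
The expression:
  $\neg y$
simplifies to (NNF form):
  $\neg y$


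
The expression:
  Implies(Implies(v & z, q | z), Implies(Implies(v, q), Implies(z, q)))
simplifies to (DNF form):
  q | v | ~z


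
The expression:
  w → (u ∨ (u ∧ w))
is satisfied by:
  {u: True, w: False}
  {w: False, u: False}
  {w: True, u: True}


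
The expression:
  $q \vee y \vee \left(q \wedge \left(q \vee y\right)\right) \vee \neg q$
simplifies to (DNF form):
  $\text{True}$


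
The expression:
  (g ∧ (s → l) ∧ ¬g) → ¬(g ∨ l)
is always true.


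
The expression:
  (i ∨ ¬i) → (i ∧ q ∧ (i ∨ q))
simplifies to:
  i ∧ q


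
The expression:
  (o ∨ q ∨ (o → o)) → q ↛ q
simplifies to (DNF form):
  False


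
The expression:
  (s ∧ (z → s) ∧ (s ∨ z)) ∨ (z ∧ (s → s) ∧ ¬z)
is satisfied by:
  {s: True}


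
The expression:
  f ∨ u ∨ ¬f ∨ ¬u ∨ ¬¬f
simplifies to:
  True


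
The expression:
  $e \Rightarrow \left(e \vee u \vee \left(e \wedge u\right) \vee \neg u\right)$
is always true.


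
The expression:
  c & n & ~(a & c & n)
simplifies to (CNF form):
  c & n & ~a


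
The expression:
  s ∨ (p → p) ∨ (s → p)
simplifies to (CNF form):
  True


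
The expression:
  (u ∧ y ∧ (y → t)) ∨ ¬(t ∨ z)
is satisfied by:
  {y: True, u: True, t: False, z: False}
  {y: True, u: False, t: False, z: False}
  {u: True, z: False, y: False, t: False}
  {z: False, u: False, y: False, t: False}
  {t: True, y: True, u: True, z: False}
  {t: True, z: True, y: True, u: True}


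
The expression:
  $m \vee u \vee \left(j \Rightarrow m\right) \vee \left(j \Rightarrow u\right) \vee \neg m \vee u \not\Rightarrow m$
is always true.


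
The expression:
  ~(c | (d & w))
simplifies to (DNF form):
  (~c & ~d) | (~c & ~w)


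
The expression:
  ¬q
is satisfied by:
  {q: False}


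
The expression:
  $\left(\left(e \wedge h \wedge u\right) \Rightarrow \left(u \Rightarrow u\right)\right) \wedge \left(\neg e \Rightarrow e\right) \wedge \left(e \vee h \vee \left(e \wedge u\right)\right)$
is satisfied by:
  {e: True}


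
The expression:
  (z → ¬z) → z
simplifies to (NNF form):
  z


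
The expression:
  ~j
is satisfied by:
  {j: False}


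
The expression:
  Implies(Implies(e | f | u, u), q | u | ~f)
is always true.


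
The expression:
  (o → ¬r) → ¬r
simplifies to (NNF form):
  o ∨ ¬r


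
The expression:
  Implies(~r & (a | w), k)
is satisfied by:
  {r: True, k: True, w: False, a: False}
  {r: True, a: True, k: True, w: False}
  {r: True, k: True, w: True, a: False}
  {r: True, a: True, k: True, w: True}
  {r: True, w: False, k: False, a: False}
  {r: True, a: True, w: False, k: False}
  {r: True, w: True, k: False, a: False}
  {r: True, a: True, w: True, k: False}
  {k: True, a: False, w: False, r: False}
  {a: True, k: True, w: False, r: False}
  {k: True, w: True, a: False, r: False}
  {a: True, k: True, w: True, r: False}
  {a: False, w: False, k: False, r: False}


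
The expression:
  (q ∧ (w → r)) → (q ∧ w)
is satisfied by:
  {w: True, q: False}
  {q: False, w: False}
  {q: True, w: True}


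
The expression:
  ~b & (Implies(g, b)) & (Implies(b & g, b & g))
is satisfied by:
  {g: False, b: False}


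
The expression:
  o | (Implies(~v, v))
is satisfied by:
  {o: True, v: True}
  {o: True, v: False}
  {v: True, o: False}


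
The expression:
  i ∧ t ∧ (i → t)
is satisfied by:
  {t: True, i: True}


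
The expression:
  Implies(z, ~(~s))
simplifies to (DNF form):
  s | ~z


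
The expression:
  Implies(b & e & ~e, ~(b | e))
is always true.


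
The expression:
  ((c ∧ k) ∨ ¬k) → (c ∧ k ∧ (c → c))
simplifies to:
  k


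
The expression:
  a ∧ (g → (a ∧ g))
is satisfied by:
  {a: True}


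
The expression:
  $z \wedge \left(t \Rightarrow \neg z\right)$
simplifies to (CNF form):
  $z \wedge \neg t$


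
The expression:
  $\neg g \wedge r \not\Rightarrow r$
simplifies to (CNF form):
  $\text{False}$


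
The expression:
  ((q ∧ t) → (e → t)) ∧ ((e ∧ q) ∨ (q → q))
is always true.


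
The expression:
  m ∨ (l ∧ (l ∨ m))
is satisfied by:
  {m: True, l: True}
  {m: True, l: False}
  {l: True, m: False}


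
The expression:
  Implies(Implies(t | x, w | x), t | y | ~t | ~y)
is always true.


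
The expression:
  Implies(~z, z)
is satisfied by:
  {z: True}


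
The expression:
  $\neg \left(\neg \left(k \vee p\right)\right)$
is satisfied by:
  {k: True, p: True}
  {k: True, p: False}
  {p: True, k: False}


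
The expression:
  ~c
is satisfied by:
  {c: False}


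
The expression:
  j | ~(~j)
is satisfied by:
  {j: True}


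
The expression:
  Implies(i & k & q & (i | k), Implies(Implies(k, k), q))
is always true.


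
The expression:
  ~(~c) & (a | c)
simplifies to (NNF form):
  c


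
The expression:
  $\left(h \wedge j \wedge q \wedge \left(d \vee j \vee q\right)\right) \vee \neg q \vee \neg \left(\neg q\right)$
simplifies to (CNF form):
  $\text{True}$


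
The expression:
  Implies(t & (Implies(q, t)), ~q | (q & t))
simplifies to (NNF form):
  True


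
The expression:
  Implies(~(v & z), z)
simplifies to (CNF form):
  z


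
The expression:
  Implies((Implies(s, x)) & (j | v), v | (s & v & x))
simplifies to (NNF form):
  v | ~j | (s & ~x)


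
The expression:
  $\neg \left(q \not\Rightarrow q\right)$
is always true.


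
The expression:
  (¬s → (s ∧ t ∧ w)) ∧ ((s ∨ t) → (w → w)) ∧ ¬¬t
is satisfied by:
  {t: True, s: True}


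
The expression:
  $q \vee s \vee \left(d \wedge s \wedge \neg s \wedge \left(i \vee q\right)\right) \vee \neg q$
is always true.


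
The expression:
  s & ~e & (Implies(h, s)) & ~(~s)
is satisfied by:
  {s: True, e: False}


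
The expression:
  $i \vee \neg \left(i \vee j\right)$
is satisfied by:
  {i: True, j: False}
  {j: False, i: False}
  {j: True, i: True}


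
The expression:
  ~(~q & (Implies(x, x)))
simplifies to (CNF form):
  q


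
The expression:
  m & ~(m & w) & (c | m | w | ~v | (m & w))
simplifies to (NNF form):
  m & ~w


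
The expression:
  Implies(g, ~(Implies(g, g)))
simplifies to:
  ~g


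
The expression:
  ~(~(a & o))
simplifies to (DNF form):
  a & o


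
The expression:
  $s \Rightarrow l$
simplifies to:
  $l \vee \neg s$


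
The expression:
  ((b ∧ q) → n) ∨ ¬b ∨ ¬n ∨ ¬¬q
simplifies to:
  True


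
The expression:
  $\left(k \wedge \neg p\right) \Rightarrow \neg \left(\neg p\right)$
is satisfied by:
  {p: True, k: False}
  {k: False, p: False}
  {k: True, p: True}


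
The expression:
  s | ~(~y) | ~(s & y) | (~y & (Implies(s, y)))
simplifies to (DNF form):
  True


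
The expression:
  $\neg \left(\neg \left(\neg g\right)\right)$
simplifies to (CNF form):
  $\neg g$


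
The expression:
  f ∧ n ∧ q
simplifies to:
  f ∧ n ∧ q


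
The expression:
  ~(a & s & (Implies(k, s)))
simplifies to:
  ~a | ~s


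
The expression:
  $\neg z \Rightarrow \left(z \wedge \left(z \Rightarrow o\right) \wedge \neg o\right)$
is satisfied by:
  {z: True}


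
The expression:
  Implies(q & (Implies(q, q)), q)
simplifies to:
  True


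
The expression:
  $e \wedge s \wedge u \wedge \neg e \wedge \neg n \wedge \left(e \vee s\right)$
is never true.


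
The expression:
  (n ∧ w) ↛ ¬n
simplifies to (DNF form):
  n ∧ w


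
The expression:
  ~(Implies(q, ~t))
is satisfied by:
  {t: True, q: True}


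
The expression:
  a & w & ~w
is never true.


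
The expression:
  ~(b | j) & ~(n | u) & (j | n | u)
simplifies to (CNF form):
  False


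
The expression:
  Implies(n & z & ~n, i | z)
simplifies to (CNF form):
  True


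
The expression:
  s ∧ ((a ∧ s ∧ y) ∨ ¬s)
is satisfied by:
  {a: True, s: True, y: True}


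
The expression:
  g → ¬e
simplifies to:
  ¬e ∨ ¬g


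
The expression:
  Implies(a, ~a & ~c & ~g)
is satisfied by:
  {a: False}


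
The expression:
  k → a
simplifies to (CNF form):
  a ∨ ¬k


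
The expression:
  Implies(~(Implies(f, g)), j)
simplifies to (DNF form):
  g | j | ~f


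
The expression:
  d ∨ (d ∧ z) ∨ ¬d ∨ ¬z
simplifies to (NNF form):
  True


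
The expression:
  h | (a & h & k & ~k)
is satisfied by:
  {h: True}


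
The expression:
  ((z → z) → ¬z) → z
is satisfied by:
  {z: True}


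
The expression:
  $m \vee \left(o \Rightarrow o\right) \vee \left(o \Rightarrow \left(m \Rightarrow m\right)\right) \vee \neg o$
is always true.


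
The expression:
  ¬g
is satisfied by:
  {g: False}


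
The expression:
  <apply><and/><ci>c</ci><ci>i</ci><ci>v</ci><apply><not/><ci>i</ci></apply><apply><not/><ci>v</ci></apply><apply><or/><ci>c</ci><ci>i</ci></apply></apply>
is never true.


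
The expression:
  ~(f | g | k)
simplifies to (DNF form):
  ~f & ~g & ~k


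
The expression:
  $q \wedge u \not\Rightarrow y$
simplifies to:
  $q \wedge u \wedge \neg y$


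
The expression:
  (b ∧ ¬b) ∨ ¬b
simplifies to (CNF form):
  ¬b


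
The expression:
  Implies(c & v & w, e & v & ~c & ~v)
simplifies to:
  ~c | ~v | ~w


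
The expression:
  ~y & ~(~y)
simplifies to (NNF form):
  False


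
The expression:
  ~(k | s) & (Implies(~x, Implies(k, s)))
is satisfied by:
  {k: False, s: False}


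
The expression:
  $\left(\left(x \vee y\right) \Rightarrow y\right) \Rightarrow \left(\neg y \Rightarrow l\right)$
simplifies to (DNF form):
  $l \vee x \vee y$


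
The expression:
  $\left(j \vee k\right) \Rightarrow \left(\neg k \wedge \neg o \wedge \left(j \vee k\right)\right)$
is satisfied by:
  {o: False, k: False, j: False}
  {j: True, o: False, k: False}
  {o: True, j: False, k: False}


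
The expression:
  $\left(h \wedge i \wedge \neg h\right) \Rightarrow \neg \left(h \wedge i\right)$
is always true.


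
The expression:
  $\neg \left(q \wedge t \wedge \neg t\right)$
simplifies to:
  $\text{True}$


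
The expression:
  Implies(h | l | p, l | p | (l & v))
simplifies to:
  l | p | ~h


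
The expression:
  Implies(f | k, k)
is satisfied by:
  {k: True, f: False}
  {f: False, k: False}
  {f: True, k: True}


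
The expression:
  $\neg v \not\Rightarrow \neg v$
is never true.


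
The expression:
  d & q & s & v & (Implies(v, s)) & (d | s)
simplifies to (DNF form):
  d & q & s & v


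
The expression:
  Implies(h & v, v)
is always true.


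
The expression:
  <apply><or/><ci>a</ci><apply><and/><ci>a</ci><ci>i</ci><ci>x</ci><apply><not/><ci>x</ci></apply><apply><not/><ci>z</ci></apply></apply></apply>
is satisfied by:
  {a: True}


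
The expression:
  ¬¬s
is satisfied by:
  {s: True}


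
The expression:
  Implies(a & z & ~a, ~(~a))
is always true.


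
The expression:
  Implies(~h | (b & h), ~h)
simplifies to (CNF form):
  ~b | ~h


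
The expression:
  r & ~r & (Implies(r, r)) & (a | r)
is never true.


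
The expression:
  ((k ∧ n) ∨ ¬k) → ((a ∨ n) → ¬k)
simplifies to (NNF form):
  ¬k ∨ ¬n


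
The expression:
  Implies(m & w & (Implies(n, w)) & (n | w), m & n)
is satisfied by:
  {n: True, w: False, m: False}
  {w: False, m: False, n: False}
  {n: True, m: True, w: False}
  {m: True, w: False, n: False}
  {n: True, w: True, m: False}
  {w: True, n: False, m: False}
  {n: True, m: True, w: True}


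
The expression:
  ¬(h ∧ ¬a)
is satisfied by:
  {a: True, h: False}
  {h: False, a: False}
  {h: True, a: True}


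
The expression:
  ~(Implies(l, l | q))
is never true.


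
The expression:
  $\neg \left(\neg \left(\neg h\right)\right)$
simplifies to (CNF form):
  $\neg h$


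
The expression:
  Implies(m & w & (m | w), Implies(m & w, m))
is always true.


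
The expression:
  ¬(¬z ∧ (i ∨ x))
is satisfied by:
  {z: True, x: False, i: False}
  {i: True, z: True, x: False}
  {z: True, x: True, i: False}
  {i: True, z: True, x: True}
  {i: False, x: False, z: False}


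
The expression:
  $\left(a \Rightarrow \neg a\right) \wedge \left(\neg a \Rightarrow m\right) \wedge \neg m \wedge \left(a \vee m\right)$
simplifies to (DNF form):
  $\text{False}$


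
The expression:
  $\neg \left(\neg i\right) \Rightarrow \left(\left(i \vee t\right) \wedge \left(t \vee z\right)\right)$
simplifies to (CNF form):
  $t \vee z \vee \neg i$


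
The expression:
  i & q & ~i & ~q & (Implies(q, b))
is never true.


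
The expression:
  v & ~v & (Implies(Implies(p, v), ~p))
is never true.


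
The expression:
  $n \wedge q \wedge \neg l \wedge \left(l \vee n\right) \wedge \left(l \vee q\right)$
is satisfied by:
  {q: True, n: True, l: False}


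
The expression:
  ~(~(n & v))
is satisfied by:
  {n: True, v: True}


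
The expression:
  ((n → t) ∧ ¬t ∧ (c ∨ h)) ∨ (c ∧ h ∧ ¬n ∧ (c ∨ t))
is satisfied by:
  {c: True, h: True, n: False, t: False}
  {c: True, n: False, h: False, t: False}
  {h: True, c: False, n: False, t: False}
  {c: True, t: True, h: True, n: False}


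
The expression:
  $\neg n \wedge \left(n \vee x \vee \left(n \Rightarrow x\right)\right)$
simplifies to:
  $\neg n$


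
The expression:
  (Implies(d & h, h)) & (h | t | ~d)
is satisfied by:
  {t: True, h: True, d: False}
  {t: True, h: False, d: False}
  {h: True, t: False, d: False}
  {t: False, h: False, d: False}
  {d: True, t: True, h: True}
  {d: True, t: True, h: False}
  {d: True, h: True, t: False}


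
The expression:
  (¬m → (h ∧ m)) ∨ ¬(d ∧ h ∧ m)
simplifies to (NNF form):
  True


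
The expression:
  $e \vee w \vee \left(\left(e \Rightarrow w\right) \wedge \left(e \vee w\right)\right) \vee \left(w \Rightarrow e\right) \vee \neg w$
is always true.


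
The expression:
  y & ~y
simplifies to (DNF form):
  False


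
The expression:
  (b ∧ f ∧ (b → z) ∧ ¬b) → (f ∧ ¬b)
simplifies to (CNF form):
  True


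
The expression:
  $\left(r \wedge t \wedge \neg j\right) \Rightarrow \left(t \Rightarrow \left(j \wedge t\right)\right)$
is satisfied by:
  {j: True, t: False, r: False}
  {j: False, t: False, r: False}
  {r: True, j: True, t: False}
  {r: True, j: False, t: False}
  {t: True, j: True, r: False}
  {t: True, j: False, r: False}
  {t: True, r: True, j: True}


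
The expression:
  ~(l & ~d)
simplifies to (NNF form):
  d | ~l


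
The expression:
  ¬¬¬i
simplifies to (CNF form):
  ¬i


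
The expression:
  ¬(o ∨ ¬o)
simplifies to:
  False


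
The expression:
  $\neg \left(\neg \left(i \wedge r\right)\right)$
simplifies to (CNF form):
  $i \wedge r$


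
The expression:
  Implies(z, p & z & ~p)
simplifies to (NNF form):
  ~z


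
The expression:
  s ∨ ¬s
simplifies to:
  True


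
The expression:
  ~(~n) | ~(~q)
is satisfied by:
  {n: True, q: True}
  {n: True, q: False}
  {q: True, n: False}


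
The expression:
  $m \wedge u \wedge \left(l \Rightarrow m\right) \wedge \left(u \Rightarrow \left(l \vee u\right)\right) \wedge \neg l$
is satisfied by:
  {m: True, u: True, l: False}


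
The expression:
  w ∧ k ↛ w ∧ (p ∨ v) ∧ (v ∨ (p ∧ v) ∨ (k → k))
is never true.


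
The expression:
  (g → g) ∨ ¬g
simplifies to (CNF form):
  True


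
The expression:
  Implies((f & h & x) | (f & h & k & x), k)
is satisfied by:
  {k: True, h: False, x: False, f: False}
  {f: False, h: False, k: False, x: False}
  {f: True, k: True, h: False, x: False}
  {f: True, h: False, k: False, x: False}
  {x: True, k: True, f: False, h: False}
  {x: True, f: False, h: False, k: False}
  {x: True, f: True, k: True, h: False}
  {x: True, f: True, h: False, k: False}
  {k: True, h: True, x: False, f: False}
  {h: True, x: False, k: False, f: False}
  {f: True, h: True, k: True, x: False}
  {f: True, h: True, x: False, k: False}
  {k: True, h: True, x: True, f: False}
  {h: True, x: True, f: False, k: False}
  {f: True, h: True, x: True, k: True}


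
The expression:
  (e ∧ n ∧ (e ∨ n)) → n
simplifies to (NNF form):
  True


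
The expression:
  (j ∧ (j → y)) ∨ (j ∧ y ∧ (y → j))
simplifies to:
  j ∧ y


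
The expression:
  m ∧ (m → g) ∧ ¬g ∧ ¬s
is never true.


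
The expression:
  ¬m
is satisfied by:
  {m: False}


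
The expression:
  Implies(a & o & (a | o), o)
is always true.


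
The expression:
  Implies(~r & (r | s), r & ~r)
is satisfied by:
  {r: True, s: False}
  {s: False, r: False}
  {s: True, r: True}


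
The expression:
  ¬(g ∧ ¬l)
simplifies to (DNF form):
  l ∨ ¬g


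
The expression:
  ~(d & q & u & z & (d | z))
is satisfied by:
  {u: False, q: False, z: False, d: False}
  {d: True, u: False, q: False, z: False}
  {z: True, u: False, q: False, d: False}
  {d: True, z: True, u: False, q: False}
  {q: True, d: False, u: False, z: False}
  {d: True, q: True, u: False, z: False}
  {z: True, q: True, d: False, u: False}
  {d: True, z: True, q: True, u: False}
  {u: True, z: False, q: False, d: False}
  {d: True, u: True, z: False, q: False}
  {z: True, u: True, d: False, q: False}
  {d: True, z: True, u: True, q: False}
  {q: True, u: True, z: False, d: False}
  {d: True, q: True, u: True, z: False}
  {z: True, q: True, u: True, d: False}


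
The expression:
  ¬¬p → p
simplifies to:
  True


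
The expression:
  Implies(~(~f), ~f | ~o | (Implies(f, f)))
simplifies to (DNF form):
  True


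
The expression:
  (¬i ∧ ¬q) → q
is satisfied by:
  {i: True, q: True}
  {i: True, q: False}
  {q: True, i: False}


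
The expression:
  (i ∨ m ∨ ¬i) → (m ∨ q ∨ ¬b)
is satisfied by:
  {q: True, m: True, b: False}
  {q: True, m: False, b: False}
  {m: True, q: False, b: False}
  {q: False, m: False, b: False}
  {b: True, q: True, m: True}
  {b: True, q: True, m: False}
  {b: True, m: True, q: False}


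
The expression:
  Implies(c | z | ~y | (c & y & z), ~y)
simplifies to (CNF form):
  (~c | ~y) & (~y | ~z)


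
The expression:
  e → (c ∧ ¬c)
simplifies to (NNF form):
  ¬e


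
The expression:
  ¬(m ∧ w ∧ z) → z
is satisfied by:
  {z: True}


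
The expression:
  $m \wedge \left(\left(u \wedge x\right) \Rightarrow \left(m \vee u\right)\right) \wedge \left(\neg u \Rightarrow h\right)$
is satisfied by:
  {m: True, u: True, h: True}
  {m: True, u: True, h: False}
  {m: True, h: True, u: False}


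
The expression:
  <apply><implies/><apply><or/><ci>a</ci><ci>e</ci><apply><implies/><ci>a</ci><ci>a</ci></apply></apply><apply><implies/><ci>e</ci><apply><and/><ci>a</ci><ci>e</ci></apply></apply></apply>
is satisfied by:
  {a: True, e: False}
  {e: False, a: False}
  {e: True, a: True}


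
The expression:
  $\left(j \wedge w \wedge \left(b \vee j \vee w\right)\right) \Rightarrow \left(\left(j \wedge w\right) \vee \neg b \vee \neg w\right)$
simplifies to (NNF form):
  $\text{True}$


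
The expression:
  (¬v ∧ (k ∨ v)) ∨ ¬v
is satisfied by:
  {v: False}


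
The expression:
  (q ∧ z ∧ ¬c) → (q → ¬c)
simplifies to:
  True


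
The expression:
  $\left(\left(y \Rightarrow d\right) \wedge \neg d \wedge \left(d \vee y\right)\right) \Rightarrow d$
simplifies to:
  $\text{True}$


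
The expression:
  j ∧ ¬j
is never true.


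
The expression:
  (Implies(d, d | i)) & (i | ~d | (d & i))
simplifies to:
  i | ~d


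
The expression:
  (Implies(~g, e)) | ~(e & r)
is always true.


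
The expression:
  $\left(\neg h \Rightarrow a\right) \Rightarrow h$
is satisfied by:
  {h: True, a: False}
  {a: False, h: False}
  {a: True, h: True}


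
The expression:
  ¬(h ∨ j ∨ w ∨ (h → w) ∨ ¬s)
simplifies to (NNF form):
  False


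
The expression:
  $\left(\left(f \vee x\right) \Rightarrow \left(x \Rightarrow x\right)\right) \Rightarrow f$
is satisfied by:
  {f: True}


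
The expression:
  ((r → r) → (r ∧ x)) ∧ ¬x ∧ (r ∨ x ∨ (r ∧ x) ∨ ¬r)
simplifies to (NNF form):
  False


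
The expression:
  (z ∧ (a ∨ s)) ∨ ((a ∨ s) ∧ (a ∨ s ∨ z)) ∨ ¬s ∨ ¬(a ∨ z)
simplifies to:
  True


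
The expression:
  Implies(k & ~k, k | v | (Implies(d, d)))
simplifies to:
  True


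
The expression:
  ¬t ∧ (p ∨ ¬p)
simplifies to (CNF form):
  ¬t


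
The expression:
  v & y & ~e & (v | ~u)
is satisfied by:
  {y: True, v: True, e: False}


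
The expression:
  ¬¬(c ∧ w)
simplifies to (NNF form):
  c ∧ w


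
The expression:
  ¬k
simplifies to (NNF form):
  ¬k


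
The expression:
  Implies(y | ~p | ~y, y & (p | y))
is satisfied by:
  {y: True}


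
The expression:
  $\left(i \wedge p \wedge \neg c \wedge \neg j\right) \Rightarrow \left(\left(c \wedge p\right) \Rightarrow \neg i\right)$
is always true.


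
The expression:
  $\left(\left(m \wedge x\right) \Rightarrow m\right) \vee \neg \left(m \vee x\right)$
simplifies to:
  $\text{True}$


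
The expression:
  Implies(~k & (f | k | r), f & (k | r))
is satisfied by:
  {k: True, r: False, f: False}
  {f: True, k: True, r: False}
  {k: True, r: True, f: False}
  {f: True, k: True, r: True}
  {f: False, r: False, k: False}
  {f: True, r: True, k: False}


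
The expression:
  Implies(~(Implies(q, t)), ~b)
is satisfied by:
  {t: True, q: False, b: False}
  {q: False, b: False, t: False}
  {b: True, t: True, q: False}
  {b: True, q: False, t: False}
  {t: True, q: True, b: False}
  {q: True, t: False, b: False}
  {b: True, q: True, t: True}


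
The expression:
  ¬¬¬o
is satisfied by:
  {o: False}


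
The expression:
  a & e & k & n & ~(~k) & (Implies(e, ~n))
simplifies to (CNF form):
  False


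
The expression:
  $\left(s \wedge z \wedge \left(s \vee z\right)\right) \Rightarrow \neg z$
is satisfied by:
  {s: False, z: False}
  {z: True, s: False}
  {s: True, z: False}


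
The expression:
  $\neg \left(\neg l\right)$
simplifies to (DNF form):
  $l$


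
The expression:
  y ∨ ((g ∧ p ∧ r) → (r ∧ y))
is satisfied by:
  {y: True, p: False, r: False, g: False}
  {g: False, p: False, y: False, r: False}
  {g: True, y: True, p: False, r: False}
  {g: True, p: False, y: False, r: False}
  {r: True, y: True, g: False, p: False}
  {r: True, g: False, p: False, y: False}
  {r: True, g: True, y: True, p: False}
  {r: True, g: True, p: False, y: False}
  {y: True, p: True, r: False, g: False}
  {p: True, r: False, y: False, g: False}
  {g: True, p: True, y: True, r: False}
  {g: True, p: True, r: False, y: False}
  {y: True, p: True, r: True, g: False}
  {p: True, r: True, g: False, y: False}
  {g: True, p: True, r: True, y: True}


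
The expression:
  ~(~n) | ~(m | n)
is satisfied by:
  {n: True, m: False}
  {m: False, n: False}
  {m: True, n: True}


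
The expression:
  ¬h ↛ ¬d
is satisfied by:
  {d: True, h: False}


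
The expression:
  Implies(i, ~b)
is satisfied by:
  {b: False, i: False}
  {i: True, b: False}
  {b: True, i: False}


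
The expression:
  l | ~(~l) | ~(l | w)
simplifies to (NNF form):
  l | ~w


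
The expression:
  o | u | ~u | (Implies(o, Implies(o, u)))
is always true.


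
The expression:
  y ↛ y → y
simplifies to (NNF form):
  True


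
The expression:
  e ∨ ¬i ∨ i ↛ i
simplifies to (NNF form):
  e ∨ ¬i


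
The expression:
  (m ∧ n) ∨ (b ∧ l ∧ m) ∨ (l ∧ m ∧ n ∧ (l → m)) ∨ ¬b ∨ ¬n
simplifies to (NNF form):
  m ∨ ¬b ∨ ¬n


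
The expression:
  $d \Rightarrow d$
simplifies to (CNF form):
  $\text{True}$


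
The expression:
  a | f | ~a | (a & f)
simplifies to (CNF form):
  True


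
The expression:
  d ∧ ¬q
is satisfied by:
  {d: True, q: False}


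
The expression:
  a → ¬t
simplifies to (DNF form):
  ¬a ∨ ¬t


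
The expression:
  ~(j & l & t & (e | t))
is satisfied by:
  {l: False, t: False, j: False}
  {j: True, l: False, t: False}
  {t: True, l: False, j: False}
  {j: True, t: True, l: False}
  {l: True, j: False, t: False}
  {j: True, l: True, t: False}
  {t: True, l: True, j: False}


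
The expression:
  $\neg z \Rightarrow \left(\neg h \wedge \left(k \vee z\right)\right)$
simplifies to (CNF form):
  $\left(k \vee z\right) \wedge \left(z \vee \neg h\right)$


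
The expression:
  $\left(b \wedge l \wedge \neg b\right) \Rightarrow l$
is always true.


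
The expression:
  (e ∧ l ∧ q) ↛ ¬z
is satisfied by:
  {z: True, e: True, q: True, l: True}


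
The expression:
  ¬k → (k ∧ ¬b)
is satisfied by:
  {k: True}


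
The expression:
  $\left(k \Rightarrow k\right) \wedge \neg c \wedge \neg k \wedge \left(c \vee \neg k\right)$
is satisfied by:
  {k: False, c: False}


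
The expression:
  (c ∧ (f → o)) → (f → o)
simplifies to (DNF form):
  True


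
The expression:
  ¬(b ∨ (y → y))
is never true.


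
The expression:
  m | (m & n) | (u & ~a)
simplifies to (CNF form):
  (m | u) & (m | ~a)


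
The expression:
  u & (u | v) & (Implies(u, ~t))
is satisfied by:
  {u: True, t: False}


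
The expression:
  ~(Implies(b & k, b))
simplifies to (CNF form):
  False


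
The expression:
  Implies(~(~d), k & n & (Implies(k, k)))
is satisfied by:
  {n: True, k: True, d: False}
  {n: True, k: False, d: False}
  {k: True, n: False, d: False}
  {n: False, k: False, d: False}
  {n: True, d: True, k: True}


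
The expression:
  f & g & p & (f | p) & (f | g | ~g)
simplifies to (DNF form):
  f & g & p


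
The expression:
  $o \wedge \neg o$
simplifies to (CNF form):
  $\text{False}$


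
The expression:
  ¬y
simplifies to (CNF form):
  ¬y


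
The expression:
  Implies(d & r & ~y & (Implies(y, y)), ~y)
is always true.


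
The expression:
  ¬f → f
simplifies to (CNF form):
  f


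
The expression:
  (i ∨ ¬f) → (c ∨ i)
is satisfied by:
  {i: True, c: True, f: True}
  {i: True, c: True, f: False}
  {i: True, f: True, c: False}
  {i: True, f: False, c: False}
  {c: True, f: True, i: False}
  {c: True, f: False, i: False}
  {f: True, c: False, i: False}


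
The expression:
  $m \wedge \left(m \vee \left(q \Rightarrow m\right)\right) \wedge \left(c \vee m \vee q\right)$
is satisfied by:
  {m: True}


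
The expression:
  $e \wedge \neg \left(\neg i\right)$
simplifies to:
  $e \wedge i$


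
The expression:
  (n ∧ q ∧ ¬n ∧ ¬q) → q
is always true.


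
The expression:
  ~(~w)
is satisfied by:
  {w: True}


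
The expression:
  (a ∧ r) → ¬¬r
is always true.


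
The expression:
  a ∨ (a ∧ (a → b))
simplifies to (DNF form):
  a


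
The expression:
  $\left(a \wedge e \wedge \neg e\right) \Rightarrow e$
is always true.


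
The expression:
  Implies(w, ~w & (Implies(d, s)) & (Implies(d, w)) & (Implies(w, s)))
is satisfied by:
  {w: False}


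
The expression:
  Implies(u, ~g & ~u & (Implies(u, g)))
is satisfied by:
  {u: False}


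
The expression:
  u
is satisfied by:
  {u: True}


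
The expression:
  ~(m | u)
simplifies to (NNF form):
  ~m & ~u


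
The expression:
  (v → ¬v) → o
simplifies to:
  o ∨ v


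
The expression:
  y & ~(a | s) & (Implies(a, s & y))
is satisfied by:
  {y: True, a: False, s: False}


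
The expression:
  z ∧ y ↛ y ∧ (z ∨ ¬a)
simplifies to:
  False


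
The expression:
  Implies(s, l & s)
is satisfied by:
  {l: True, s: False}
  {s: False, l: False}
  {s: True, l: True}


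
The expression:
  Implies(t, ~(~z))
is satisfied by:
  {z: True, t: False}
  {t: False, z: False}
  {t: True, z: True}


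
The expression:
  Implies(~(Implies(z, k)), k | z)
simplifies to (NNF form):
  True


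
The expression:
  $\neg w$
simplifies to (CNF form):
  $\neg w$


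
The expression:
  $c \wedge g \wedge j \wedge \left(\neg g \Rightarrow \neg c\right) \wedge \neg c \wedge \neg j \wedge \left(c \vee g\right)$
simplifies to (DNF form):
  $\text{False}$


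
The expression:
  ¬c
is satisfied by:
  {c: False}


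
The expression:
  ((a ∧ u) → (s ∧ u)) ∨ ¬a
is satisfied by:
  {s: True, u: False, a: False}
  {u: False, a: False, s: False}
  {a: True, s: True, u: False}
  {a: True, u: False, s: False}
  {s: True, u: True, a: False}
  {u: True, s: False, a: False}
  {a: True, u: True, s: True}


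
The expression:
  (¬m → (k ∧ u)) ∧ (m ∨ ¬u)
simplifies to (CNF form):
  m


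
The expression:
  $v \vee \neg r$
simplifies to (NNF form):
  $v \vee \neg r$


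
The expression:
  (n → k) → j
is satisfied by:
  {n: True, j: True, k: False}
  {j: True, k: False, n: False}
  {n: True, j: True, k: True}
  {j: True, k: True, n: False}
  {n: True, k: False, j: False}


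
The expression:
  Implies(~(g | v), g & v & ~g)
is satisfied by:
  {v: True, g: True}
  {v: True, g: False}
  {g: True, v: False}


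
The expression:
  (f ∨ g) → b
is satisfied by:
  {b: True, f: False, g: False}
  {b: True, g: True, f: False}
  {b: True, f: True, g: False}
  {b: True, g: True, f: True}
  {g: False, f: False, b: False}


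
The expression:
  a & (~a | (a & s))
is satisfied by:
  {a: True, s: True}


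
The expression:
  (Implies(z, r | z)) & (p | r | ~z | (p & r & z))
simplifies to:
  p | r | ~z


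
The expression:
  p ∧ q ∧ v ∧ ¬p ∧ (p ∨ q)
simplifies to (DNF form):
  False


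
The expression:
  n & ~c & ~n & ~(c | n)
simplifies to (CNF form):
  False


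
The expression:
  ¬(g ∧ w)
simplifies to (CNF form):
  ¬g ∨ ¬w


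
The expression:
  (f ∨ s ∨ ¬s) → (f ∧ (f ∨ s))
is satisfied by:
  {f: True}


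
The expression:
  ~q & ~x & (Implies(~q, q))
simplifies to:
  False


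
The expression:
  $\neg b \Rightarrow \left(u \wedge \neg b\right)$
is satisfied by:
  {b: True, u: True}
  {b: True, u: False}
  {u: True, b: False}


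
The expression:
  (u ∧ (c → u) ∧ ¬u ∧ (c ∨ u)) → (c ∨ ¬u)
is always true.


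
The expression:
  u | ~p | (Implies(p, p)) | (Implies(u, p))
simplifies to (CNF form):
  True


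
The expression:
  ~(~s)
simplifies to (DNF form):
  s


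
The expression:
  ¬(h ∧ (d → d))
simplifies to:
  ¬h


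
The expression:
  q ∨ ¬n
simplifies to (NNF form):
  q ∨ ¬n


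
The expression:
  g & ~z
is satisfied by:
  {g: True, z: False}


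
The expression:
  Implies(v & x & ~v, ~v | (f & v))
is always true.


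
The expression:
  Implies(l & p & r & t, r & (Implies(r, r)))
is always true.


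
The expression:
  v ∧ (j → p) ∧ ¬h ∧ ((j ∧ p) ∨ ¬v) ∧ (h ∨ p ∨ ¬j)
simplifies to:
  j ∧ p ∧ v ∧ ¬h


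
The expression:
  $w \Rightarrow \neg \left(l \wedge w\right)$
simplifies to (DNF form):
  $\neg l \vee \neg w$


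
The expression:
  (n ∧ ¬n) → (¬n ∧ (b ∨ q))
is always true.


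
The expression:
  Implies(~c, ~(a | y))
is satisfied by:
  {c: True, a: False, y: False}
  {y: True, c: True, a: False}
  {c: True, a: True, y: False}
  {y: True, c: True, a: True}
  {y: False, a: False, c: False}


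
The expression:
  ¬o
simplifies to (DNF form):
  ¬o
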